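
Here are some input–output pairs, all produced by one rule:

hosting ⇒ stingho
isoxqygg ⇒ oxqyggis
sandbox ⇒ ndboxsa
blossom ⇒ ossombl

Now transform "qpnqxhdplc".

What's happening: move the first 2 characters to the end (rotate left by 2).
"qpnqxhdplc" → "nqxhdplcqp".

nqxhdplcqp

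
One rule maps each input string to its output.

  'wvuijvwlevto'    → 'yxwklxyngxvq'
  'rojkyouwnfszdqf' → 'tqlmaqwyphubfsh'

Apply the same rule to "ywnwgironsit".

Rule — shift every letter 2 places forward in the alphabet (wrapping around).
For "ywnwgironsit" the result is "aypyiktqpukv".

aypyiktqpukv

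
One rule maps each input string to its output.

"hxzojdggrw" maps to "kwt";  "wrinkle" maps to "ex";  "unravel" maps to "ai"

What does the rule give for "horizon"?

Looking at the pairs, the operation is to shift every letter 13 places forward in the alphabet (wrapping around) — i.e. ROT13, then keep one character in every 3, starting at position 2 (positions 2nd, 5th, 8th, ...).
On "horizon": the first step gives "ubevmba", and the second then gives "bm".

bm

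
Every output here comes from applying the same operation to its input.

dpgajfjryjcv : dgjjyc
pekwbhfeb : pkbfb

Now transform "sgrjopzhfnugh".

srozfuh

Looking at the pairs, the operation is to keep every other character starting from the first (positions 1st, 3rd, 5th, ...).
"sgrjopzhfnugh" → "srozfuh".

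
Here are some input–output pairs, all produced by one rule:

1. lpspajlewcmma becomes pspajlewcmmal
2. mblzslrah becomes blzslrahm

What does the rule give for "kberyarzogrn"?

The transformation: move the first character to the end.
On "kberyarzogrn" that produces "beryarzogrnk".

beryarzogrnk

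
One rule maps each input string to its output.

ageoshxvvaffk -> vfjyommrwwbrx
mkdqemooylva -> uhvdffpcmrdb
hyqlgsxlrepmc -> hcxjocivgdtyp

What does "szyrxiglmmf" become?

In each case the input is transformed by: move the first 2 characters to the end (rotate left by 2), then shift every letter 9 places backward in the alphabet (wrapping around).
Starting from "szyrxiglmmf": after the first operation, "yrxiglmmfsz"; after the second, "piozxcddwjq".

piozxcddwjq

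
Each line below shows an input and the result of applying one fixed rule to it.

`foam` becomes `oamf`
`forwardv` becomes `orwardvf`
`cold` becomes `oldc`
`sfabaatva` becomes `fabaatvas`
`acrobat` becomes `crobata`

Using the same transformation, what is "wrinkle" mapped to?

rinklew

Rule — move the first character to the end.
Applying that to "wrinkle" gives "rinklew".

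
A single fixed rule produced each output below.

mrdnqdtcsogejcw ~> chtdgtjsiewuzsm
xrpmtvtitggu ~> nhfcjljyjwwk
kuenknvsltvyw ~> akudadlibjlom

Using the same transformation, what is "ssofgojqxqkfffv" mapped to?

The pattern: shift every letter 10 places backward in the alphabet (wrapping around).
Doing the same to "ssofgojqxqkfffv": "iievwezgngavvvl".

iievwezgngavvvl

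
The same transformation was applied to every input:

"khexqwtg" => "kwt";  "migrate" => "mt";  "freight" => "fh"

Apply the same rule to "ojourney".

In each case the input is transformed by: swap each adjacent pair of characters (1↔2, 3↔4, ...), then keep one character in every 3, starting at position 2 (positions 2nd, 5th, 8th, ...).
On "ojourney": the first step gives "jouonrye", and the second then gives "one".

one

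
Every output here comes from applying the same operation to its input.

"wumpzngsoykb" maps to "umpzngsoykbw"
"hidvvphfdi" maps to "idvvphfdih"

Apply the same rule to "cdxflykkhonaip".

dxflykkhonaipc

Looking at the pairs, the operation is to move the first character to the end.
Applying that to "cdxflykkhonaip" gives "dxflykkhonaipc".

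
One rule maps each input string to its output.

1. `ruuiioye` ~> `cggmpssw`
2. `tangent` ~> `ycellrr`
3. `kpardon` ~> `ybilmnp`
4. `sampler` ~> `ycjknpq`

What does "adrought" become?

ybefmprs

Rule — sort the characters into alphabetical order, then shift every letter 2 places backward in the alphabet (wrapping around).
On "adrought": the first step gives "adghortu", and the second then gives "ybefmprs".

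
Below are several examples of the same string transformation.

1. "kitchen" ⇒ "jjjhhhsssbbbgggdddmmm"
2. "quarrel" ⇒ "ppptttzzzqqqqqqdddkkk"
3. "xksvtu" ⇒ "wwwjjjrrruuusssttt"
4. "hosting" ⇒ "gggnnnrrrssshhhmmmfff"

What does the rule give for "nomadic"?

The transformation: shift every letter 1 place backward in the alphabet (wrapping around), then repeat every character 3 times.
Applying both steps to "nomadic": "mnlzchb", then "mmmnnnlllzzzccchhhbbb".

mmmnnnlllzzzccchhhbbb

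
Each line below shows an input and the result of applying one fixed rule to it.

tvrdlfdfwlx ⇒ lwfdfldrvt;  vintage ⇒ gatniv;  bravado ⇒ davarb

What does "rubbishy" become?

The rule is to reverse the string, then delete the first character.
Applying both steps to "rubbishy": "yhsibbur", then "hsibbur".
(Check on "vintage": → "egatniv" → "gatniv" ✓)

hsibbur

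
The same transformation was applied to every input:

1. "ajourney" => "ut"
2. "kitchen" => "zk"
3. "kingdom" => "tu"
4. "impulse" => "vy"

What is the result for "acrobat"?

Looking at the pairs, the operation is to shift every letter 6 places forward in the alphabet (wrapping around), then keep one character in every 3, starting at position 3 (positions 3rd, 6th, 9th, ...).
"acrobat" → "gixuhgz" → "xg".

xg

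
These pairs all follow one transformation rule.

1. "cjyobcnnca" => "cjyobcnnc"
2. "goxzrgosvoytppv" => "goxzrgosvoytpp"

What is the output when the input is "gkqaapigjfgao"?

Looking at the pairs, the operation is to delete the last character.
For "gkqaapigjfgao" the result is "gkqaapigjfga".

gkqaapigjfga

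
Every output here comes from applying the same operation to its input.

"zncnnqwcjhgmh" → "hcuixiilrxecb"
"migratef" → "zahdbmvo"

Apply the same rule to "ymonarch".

Rule — shift every letter 5 places backward in the alphabet (wrapping around), then move the last 2 characters to the front (rotate right by 2).
On "ymonarch": the first step gives "thjivmxc", and the second then gives "xcthjivm".

xcthjivm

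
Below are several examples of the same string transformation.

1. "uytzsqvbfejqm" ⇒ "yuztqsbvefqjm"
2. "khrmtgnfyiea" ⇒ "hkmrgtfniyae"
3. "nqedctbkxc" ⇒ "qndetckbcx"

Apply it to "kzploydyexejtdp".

The rule is to swap each adjacent pair of characters (1↔2, 3↔4, ...).
So "kzploydyexejtdp" becomes "zklpyoydxejedtp".

zklpyoydxejedtp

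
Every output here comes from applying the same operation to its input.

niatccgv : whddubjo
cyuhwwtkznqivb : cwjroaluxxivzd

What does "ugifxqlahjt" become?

Looking at the pairs, the operation is to reverse the string, then shift every letter 1 place forward in the alphabet (wrapping around).
Starting from "ugifxqlahjt": after the first operation, "tjhalqxfigu"; after the second, "ukibmrygjhv".

ukibmrygjhv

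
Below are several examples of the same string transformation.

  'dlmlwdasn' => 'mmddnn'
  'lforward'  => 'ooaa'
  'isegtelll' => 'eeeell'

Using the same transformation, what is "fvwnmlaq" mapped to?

wwll

Each output is the input with this applied: keep one character in every 3, starting at position 3 (positions 3rd, 6th, 9th, ...), then double every character.
For "fvwnmlaq", step one produces "wl"; step two turns that into "wwll".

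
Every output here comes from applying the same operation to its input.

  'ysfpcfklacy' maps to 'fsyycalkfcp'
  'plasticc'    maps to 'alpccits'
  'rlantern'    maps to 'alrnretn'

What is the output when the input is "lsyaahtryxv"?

Each output is the input with this applied: move the first 3 characters to the end (rotate left by 3), then reverse the string.
"lsyaahtryxv" → "aahtryxvlsy" → "yslvxyrthaa".

yslvxyrthaa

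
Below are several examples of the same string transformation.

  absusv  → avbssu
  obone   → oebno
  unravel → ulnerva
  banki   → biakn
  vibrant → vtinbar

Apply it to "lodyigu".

Each output is the input with this applied: take characters alternately from the front and the back (1st, last, 2nd, 2nd-last, ...).
"lodyigu" → "luogdiy".

luogdiy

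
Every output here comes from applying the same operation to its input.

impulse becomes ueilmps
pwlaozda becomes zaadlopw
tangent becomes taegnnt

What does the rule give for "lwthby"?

What's happening: sort the characters into alphabetical order, then move the last character to the front.
On "lwthby": the first step gives "bhltwy", and the second then gives "ybhltw".

ybhltw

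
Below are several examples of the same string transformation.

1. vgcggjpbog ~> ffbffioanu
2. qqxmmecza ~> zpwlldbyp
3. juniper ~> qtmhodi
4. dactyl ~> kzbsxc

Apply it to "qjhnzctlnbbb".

aigmybskmaap

The pattern: swap the first and last characters, then shift every letter 1 place backward in the alphabet (wrapping around).
For "qjhnzctlnbbb", step one produces "bjhnzctlnbbq"; step two turns that into "aigmybskmaap".
(Check on "juniper": → "runipej" → "qtmhodi" ✓)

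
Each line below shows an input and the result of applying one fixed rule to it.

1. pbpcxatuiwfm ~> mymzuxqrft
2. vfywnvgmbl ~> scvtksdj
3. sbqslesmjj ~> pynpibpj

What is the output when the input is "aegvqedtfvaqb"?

xbdsnbaqcsx

In each case the input is transformed by: shift every letter 3 places backward in the alphabet (wrapping around), then delete the last 2 characters.
"aegvqedtfvaqb" → "xbdsnbaqcsxny" → "xbdsnbaqcsx".
(Check on "vfywnvgmbl": → "scvtksdjyi" → "scvtksdj" ✓)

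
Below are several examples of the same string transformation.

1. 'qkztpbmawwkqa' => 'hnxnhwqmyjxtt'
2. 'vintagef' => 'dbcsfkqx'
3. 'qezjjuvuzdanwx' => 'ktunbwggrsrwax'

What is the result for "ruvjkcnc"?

zkzorsgh

Rule — shift every letter 3 places backward in the alphabet (wrapping around), then move the last 3 characters to the front (rotate right by 3).
Starting from "ruvjkcnc": after the first operation, "orsghzkz"; after the second, "zkzorsgh".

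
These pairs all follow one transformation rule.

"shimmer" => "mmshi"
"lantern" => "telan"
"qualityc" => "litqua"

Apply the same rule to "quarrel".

rrqua

Rule — delete the last 2 characters, then move the first 3 characters to the end (rotate left by 3).
So "quarrel" becomes "rrqua".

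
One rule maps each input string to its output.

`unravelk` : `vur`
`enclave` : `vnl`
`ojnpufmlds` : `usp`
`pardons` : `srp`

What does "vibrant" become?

The rule is to sort the characters into reverse alphabetical order, then keep only the first 3 characters.
On "vibrant": the first step gives "vtrniba", and the second then gives "vtr".

vtr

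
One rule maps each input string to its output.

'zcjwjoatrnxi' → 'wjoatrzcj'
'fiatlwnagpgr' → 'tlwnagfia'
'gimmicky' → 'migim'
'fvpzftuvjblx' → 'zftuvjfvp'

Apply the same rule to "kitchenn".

Rule — delete the last 3 characters, then move the first 3 characters to the end (rotate left by 3).
On "kitchenn" that produces "chkit".

chkit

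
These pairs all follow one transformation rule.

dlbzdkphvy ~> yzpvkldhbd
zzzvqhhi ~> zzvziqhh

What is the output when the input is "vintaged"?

Looking at the pairs, the operation is to sort the characters into reverse alphabetical order, then swap each adjacent pair of characters (1↔2, 3↔4, ...).
Working it through for "vintaged": intermediate "vtnigeda", final "tvinegad".
(Check on "zzzvqhhi": → "zzzvqihh" → "zzvziqhh" ✓)

tvinegad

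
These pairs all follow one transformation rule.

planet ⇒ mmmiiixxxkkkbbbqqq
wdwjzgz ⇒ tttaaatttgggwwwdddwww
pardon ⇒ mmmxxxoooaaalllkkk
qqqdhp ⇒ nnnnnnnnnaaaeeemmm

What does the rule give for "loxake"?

Looking at the pairs, the operation is to shift every letter 3 places backward in the alphabet (wrapping around), then repeat every character 3 times.
"loxake" → "iiillluuuxxxhhhbbb".

iiillluuuxxxhhhbbb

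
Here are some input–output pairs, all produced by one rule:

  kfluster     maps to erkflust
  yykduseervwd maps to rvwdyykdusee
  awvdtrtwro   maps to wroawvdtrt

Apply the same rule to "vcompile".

levcompi

The pattern: move the first 2 characters to the end (rotate left by 2), then swap the front and back halves of the string.
Working it through for "vcompile": intermediate "ompilevc", final "levcompi".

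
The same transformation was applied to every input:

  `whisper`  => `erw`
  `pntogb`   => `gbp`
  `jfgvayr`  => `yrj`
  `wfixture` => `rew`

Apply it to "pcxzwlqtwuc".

Looking at the pairs, the operation is to move the first character to the end, then keep only the last 3 characters.
Working it through for "pcxzwlqtwuc": intermediate "cxzwlqtwucp", final "ucp".

ucp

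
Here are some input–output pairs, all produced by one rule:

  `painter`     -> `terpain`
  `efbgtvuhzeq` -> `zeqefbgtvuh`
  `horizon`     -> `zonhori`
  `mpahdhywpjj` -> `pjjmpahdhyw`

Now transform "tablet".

lettab

The pattern: move the last 3 characters to the front (rotate right by 3).
Doing the same to "tablet": "lettab".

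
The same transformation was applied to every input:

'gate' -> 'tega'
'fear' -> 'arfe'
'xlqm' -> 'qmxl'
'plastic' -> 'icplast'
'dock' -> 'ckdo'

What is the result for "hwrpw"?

pwhwr

The pattern: move the last 2 characters to the front (rotate right by 2).
Applying that to "hwrpw" gives "pwhwr".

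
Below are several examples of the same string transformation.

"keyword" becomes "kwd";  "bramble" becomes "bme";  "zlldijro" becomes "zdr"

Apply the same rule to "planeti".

Looking at the pairs, the operation is to keep one character in every 3, starting at position 1 (positions 1st, 4th, 7th, ...).
On "planeti" that produces "pni".

pni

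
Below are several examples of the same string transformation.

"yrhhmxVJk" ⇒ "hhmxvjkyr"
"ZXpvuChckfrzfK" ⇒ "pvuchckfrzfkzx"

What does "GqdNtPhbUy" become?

Rule — move the first 2 characters to the end (rotate left by 2), then convert every letter to lowercase.
Applying both steps to "GqdNtPhbUy": "dNtPhbUyGq", then "dntphbuygq".

dntphbuygq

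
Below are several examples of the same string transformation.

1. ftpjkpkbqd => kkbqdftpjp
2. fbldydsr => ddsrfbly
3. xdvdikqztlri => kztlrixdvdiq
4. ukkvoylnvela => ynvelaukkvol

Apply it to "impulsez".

usezimpl

The rule is to swap the front and back halves of the string, then swap the first and last characters.
For "impulsez" the result is "usezimpl".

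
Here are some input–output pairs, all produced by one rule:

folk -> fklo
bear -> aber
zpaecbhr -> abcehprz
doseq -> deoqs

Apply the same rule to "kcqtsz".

ckqstz

Rule — sort the characters into alphabetical order.
So "kcqtsz" becomes "ckqstz".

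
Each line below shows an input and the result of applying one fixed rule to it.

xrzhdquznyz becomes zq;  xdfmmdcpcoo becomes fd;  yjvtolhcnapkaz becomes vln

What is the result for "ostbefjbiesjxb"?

tfi

Each output is the input with this applied: delete the last 3 characters, then keep one character in every 3, starting at position 3 (positions 3rd, 6th, 9th, ...).
For "ostbefjbiesjxb", step one produces "ostbefjbies"; step two turns that into "tfi".
(Check on "xrzhdquznyz": → "xrzhdquz" → "zq" ✓)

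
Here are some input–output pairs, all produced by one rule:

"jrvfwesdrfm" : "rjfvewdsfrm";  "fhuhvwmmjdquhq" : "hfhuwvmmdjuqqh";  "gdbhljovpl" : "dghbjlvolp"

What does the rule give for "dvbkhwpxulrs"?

Each output is the input with this applied: swap each adjacent pair of characters (1↔2, 3↔4, ...).
On "dvbkhwpxulrs" that produces "vdkbwhxplusr".

vdkbwhxplusr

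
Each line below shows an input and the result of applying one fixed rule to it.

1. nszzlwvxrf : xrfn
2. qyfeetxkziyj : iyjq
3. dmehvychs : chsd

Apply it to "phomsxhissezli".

Looking at the pairs, the operation is to move the last 3 characters to the front (rotate right by 3), then keep only the first 4 characters.
On "phomsxhissezli": the first step gives "zliphomsxhisse", and the second then gives "zlip".

zlip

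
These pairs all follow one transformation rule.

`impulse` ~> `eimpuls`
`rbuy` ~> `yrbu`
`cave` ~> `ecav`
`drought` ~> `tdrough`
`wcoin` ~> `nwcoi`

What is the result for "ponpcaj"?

jponpca

The rule is to move the last character to the front.
Doing the same to "ponpcaj": "jponpca".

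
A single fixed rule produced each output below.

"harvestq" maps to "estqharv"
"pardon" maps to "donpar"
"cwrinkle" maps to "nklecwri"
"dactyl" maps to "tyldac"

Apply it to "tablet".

lettab

In each case the input is transformed by: swap the front and back halves of the string.
For "tablet" the result is "lettab".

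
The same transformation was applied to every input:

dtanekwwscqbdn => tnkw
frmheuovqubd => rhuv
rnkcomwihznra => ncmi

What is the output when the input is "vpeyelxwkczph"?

The pattern: keep every other character starting from the second (positions 2nd, 4th, 6th, ...), then keep only the first 4 characters.
For "vpeyelxwkczph", step one produces "pylwcp"; step two turns that into "pylw".
(Check on "dtanekwwscqbdn": → "tnkwcbn" → "tnkw" ✓)

pylw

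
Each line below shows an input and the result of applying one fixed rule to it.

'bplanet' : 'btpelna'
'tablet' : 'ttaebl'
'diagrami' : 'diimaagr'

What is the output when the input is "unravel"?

ulnerva

The pattern: take characters alternately from the front and the back (1st, last, 2nd, 2nd-last, ...).
Doing the same to "unravel": "ulnerva".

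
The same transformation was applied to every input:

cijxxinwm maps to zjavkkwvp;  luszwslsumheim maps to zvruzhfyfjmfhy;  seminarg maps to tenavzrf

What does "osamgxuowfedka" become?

nxqrsjbhktznfb

The rule is to reverse the string, then shift every letter 13 places forward in the alphabet (wrapping around) — i.e. ROT13.
For "osamgxuowfedka", step one produces "akdefwouxgmaso"; step two turns that into "nxqrsjbhktznfb".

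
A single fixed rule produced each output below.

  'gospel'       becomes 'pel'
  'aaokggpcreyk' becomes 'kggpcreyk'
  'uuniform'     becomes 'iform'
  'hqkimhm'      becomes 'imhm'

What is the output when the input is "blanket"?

The transformation: delete the first 3 characters.
Applying that to "blanket" gives "nket".

nket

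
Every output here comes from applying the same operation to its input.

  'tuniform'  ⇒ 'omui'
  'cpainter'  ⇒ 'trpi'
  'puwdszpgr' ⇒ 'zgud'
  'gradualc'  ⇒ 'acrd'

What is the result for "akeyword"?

Rule — keep every other character starting from the second (positions 2nd, 4th, 6th, ...), then swap the front and back halves of the string.
Applying both steps to "akeyword": "kyod", then "odky".

odky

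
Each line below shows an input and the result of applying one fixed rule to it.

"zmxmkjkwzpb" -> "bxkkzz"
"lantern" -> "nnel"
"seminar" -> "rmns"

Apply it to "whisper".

ripw

What's happening: keep every other character starting from the first (positions 1st, 3rd, 5th, ...), then swap the first and last characters.
Working it through for "whisper": intermediate "wipr", final "ripw".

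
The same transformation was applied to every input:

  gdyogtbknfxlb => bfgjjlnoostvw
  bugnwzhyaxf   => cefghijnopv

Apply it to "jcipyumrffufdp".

ccgklnnnqruxxz

In each case the input is transformed by: shift every letter 8 places forward in the alphabet (wrapping around), then sort the characters into alphabetical order.
Applying both steps to "jcipyumrffufdp": "rkqxgcuznncnlx", then "ccgklnnnqruxxz".
(Check on "gdyogtbknfxlb": → "olgwobjsvnftj" → "bfgjjlnoostvw" ✓)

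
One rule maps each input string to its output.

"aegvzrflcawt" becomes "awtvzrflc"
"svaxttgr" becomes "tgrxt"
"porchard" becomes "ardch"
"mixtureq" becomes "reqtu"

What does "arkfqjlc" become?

jlcfq

Looking at the pairs, the operation is to delete the first 3 characters, then move the last 3 characters to the front (rotate right by 3).
Applying both steps to "arkfqjlc": "fqjlc", then "jlcfq".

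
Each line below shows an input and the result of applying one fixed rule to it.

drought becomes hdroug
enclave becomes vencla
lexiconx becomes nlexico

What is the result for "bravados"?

obravad

The rule is to delete the last character, then move the last character to the front.
On "bravados": the first step gives "bravado", and the second then gives "obravad".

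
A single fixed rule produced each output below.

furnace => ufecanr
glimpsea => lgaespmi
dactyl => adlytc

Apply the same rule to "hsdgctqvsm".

shmsvqtcgd

The transformation: reverse the string, then move the last 2 characters to the front (rotate right by 2).
"hsdgctqvsm" → "msvqtcgdsh" → "shmsvqtcgd".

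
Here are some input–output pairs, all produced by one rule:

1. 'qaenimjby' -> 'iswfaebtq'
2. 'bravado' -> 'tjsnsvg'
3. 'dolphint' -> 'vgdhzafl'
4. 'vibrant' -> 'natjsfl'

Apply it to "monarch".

In each case the input is transformed by: shift every letter 8 places backward in the alphabet (wrapping around).
On "monarch" that produces "egfsjuz".

egfsjuz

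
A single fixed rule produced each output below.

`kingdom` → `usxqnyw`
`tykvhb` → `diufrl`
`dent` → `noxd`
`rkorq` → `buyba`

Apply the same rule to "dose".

The transformation: shift every letter 10 places forward in the alphabet (wrapping around).
For "dose" the result is "nyco".

nyco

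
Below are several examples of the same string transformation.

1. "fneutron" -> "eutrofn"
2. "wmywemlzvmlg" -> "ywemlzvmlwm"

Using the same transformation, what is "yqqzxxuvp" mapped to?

qzxxuvyq

The rule is to delete the last character, then move the first 2 characters to the end (rotate left by 2).
"yqqzxxuvp" → "qzxxuvyq".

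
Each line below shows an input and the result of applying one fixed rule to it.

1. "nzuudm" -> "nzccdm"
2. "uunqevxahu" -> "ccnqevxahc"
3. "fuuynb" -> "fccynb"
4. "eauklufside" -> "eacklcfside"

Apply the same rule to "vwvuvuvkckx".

Each output is the input with this applied: replace every "u" with "c".
Applying that to "vwvuvuvkckx" gives "vwvcvcvkckx".

vwvcvcvkckx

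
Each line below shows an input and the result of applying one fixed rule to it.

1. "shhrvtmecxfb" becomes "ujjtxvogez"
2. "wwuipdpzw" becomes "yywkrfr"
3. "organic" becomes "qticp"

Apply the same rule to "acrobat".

Each output is the input with this applied: delete the last 2 characters, then shift every letter 2 places forward in the alphabet (wrapping around).
Starting from "acrobat": after the first operation, "acrob"; after the second, "cetqd".

cetqd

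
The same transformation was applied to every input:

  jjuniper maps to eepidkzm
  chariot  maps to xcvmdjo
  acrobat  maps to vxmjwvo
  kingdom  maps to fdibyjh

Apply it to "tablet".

The pattern: shift every letter 5 places backward in the alphabet (wrapping around).
So "tablet" becomes "ovwgzo".

ovwgzo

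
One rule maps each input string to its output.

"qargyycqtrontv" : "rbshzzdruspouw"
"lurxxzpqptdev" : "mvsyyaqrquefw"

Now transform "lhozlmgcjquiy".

In each case the input is transformed by: shift every letter 1 place forward in the alphabet (wrapping around).
Applying that to "lhozlmgcjquiy" gives "mipamnhdkrvjz".

mipamnhdkrvjz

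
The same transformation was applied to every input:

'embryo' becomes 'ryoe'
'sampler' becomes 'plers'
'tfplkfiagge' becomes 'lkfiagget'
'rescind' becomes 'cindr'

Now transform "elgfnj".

What's happening: move the first character to the end, then delete the first 2 characters.
On "elgfnj" that produces "fnje".

fnje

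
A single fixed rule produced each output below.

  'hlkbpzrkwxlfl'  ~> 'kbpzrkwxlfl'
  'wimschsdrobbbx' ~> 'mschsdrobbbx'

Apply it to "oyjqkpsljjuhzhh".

jqkpsljjuhzhh

In each case the input is transformed by: delete the first 2 characters.
"oyjqkpsljjuhzhh" → "jqkpsljjuhzhh".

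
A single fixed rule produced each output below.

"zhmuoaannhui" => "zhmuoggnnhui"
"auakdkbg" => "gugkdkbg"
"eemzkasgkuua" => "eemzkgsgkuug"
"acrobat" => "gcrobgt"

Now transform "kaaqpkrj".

Each output is the input with this applied: replace every "a" with "g".
On "kaaqpkrj" that produces "kggqpkrj".

kggqpkrj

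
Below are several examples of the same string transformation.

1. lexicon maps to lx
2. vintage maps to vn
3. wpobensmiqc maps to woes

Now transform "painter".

Each output is the input with this applied: keep every other character starting from the first (positions 1st, 3rd, 5th, ...), then delete the last 2 characters.
On "painter" that produces "pi".

pi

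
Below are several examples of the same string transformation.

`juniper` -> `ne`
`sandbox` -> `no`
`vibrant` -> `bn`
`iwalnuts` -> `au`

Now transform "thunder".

ue

Looking at the pairs, the operation is to keep one character in every 3, starting at position 3 (positions 3rd, 6th, 9th, ...).
On "thunder" that produces "ue".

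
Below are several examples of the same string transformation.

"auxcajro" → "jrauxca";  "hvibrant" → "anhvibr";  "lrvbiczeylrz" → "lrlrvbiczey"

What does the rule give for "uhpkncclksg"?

ksuhpknccl

The rule is to delete the last character, then move the last 2 characters to the front (rotate right by 2).
For "uhpkncclksg", step one produces "uhpkncclks"; step two turns that into "ksuhpknccl".
(Check on "lrvbiczeylrz": → "lrvbiczeylr" → "lrlrvbiczey" ✓)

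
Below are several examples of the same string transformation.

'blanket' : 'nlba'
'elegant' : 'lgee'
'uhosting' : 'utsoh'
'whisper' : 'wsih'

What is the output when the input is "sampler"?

The pattern: delete the last 3 characters, then sort the characters into reverse alphabetical order.
Applying both steps to "sampler": "samp", then "spma".
(Check on "elegant": → "eleg" → "lgee" ✓)

spma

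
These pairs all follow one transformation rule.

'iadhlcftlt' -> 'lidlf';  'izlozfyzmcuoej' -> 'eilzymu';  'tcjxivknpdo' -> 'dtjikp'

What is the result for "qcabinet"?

In each case the input is transformed by: move the last 2 characters to the front (rotate right by 2), then keep every other character starting from the first (positions 1st, 3rd, 5th, ...).
For "qcabinet", step one produces "etqcabin"; step two turns that into "eqai".

eqai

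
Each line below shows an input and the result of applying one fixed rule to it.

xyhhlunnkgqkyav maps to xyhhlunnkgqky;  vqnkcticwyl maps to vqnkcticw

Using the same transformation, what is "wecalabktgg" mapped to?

wecalabkt

The pattern: delete the last 2 characters.
For "wecalabktgg" the result is "wecalabkt".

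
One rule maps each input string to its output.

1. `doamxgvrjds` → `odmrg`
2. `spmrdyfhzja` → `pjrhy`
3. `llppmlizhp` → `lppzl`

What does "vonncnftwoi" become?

oontn

The rule is to keep every other character starting from the second (positions 2nd, 4th, 6th, ...), then take characters alternately from the front and the back (1st, last, 2nd, 2nd-last, ...).
"vonncnftwoi" → "onnto" → "oontn".
(Check on "llppmlizhp": → "lplzp" → "lppzl" ✓)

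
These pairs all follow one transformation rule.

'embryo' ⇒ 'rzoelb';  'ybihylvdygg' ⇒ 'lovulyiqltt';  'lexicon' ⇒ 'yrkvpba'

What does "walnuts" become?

The pattern: shift every letter 13 places forward in the alphabet (wrapping around) — i.e. ROT13.
Doing the same to "walnuts": "jnyahgf".

jnyahgf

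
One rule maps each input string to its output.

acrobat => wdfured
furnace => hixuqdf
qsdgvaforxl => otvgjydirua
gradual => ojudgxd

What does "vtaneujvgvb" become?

eywdqhxmyjy

In each case the input is transformed by: move the last character to the front, then shift every letter 3 places forward in the alphabet (wrapping around).
Applying that to "vtaneujvgvb" gives "eywdqhxmyjy".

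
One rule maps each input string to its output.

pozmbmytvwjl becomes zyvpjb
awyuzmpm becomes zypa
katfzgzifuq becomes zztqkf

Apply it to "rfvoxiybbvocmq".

Looking at the pairs, the operation is to keep every other character starting from the first (positions 1st, 3rd, 5th, ...), then sort the characters into reverse alphabetical order.
For "rfvoxiybbvocmq", step one produces "rvxybom"; step two turns that into "yxvromb".

yxvromb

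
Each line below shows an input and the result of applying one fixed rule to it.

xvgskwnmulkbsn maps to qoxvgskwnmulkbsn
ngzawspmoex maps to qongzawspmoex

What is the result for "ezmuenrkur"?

qoezmuenrkur

The transformation: prepend "qo".
Doing the same to "ezmuenrkur": "qoezmuenrkur".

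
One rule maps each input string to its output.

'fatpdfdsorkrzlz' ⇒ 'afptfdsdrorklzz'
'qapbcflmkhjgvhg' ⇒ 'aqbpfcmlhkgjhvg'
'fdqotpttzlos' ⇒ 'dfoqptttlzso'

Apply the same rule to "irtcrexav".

Rule — swap each adjacent pair of characters (1↔2, 3↔4, ...).
Doing the same to "irtcrexav": "ricteraxv".

ricteraxv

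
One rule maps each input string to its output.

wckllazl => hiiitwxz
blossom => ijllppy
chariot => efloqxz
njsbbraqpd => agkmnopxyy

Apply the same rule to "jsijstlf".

Looking at the pairs, the operation is to shift every letter 3 places backward in the alphabet (wrapping around), then sort the characters into alphabetical order.
Starting from "jsijstlf": after the first operation, "gpfgpqic"; after the second, "cfggippq".

cfggippq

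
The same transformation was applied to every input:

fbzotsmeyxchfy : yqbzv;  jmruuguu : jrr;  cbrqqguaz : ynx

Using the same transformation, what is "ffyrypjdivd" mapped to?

cvaa

The transformation: shift every letter 3 places backward in the alphabet (wrapping around), then keep one character in every 3, starting at position 2 (positions 2nd, 5th, 8th, ...).
Starting from "ffyrypjdivd": after the first operation, "ccvovmgafsa"; after the second, "cvaa".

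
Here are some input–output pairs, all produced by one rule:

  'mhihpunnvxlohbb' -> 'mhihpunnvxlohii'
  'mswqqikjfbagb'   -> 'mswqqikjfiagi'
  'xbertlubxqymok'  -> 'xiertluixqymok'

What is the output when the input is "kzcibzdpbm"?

In each case the input is transformed by: replace every "b" with "i".
"kzcibzdpbm" → "kzciizdpim".

kzciizdpim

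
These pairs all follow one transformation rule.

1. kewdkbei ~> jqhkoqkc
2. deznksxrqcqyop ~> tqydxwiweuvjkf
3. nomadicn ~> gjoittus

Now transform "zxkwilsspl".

Rule — move the first 3 characters to the end (rotate left by 3), then shift every letter 6 places forward in the alphabet (wrapping around).
Applying that to "zxkwilsspl" gives "coryyvrfdq".
(Check on "nomadicn": → "adicnnom" → "gjoittus" ✓)

coryyvrfdq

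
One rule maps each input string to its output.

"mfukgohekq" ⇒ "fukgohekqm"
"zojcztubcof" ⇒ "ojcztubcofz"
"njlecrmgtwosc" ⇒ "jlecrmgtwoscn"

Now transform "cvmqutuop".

vmqutuopc

The pattern: move the first character to the end.
"cvmqutuop" → "vmqutuopc".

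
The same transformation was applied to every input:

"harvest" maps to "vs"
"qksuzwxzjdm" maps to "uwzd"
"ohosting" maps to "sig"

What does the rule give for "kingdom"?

go

The pattern: keep every other character starting from the second (positions 2nd, 4th, 6th, ...), then delete the first character.
For "kingdom" the result is "go".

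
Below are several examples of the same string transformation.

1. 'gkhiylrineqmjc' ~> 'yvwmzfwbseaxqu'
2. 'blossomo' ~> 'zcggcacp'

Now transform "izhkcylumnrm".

The transformation: move the first character to the end, then shift every letter 12 places backward in the alphabet (wrapping around).
Starting from "izhkcylumnrm": after the first operation, "zhkcylumnrmi"; after the second, "nvyqmziabfaw".
(Check on "blossomo": → "lossomob" → "zcggcacp" ✓)

nvyqmziabfaw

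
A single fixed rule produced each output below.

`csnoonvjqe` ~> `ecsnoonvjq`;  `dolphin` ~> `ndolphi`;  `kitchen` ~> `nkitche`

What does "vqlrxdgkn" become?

What's happening: move the last character to the front.
So "vqlrxdgkn" becomes "nvqlrxdgk".

nvqlrxdgk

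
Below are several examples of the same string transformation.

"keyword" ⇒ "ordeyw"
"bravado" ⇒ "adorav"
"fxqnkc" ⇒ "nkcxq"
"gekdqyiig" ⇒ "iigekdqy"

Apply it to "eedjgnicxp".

cxpedjgni

The rule is to delete the first character, then move the last 3 characters to the front (rotate right by 3).
Working it through for "eedjgnicxp": intermediate "edjgnicxp", final "cxpedjgni".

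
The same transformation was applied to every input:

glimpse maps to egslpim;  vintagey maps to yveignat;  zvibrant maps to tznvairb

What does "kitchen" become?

nkeihtc

In each case the input is transformed by: reverse the string, then take characters alternately from the front and the back (1st, last, 2nd, 2nd-last, ...).
Doing the same to "kitchen": "nkeihtc".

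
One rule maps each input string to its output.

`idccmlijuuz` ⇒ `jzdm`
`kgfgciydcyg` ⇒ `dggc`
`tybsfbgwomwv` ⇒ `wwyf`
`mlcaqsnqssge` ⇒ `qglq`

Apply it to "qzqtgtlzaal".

The transformation: keep one character in every 3, starting at position 2 (positions 2nd, 5th, 8th, ...), then move the last 2 characters to the front (rotate right by 2).
"qzqtgtlzaal" → "zlzg".

zlzg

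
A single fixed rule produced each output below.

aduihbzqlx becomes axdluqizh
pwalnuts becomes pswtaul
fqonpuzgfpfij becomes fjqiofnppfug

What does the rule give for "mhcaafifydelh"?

The transformation: take characters alternately from the front and the back (1st, last, 2nd, 2nd-last, ...), then delete the last character.
Working it through for "mhcaafifydelh": intermediate "mhhlceadayffi", final "mhhlceadayff".

mhhlceadayff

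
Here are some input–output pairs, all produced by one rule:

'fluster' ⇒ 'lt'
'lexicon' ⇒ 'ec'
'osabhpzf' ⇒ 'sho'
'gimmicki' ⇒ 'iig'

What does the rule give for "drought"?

rg

Rule — swap the first and last characters, then keep one character in every 3, starting at position 2 (positions 2nd, 5th, 8th, ...).
Applying both steps to "drought": "troughd", then "rg".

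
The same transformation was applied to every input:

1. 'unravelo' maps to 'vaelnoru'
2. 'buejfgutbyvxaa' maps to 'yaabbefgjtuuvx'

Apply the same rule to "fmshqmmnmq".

sfhmmmmnqq

Looking at the pairs, the operation is to sort the characters into alphabetical order, then move the last character to the front.
For "fmshqmmnmq" the result is "sfhmmmmnqq".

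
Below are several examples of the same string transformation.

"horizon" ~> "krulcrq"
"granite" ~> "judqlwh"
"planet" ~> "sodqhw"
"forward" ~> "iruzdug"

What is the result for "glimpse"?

In each case the input is transformed by: shift every letter 3 places forward in the alphabet (wrapping around).
For "glimpse" the result is "jolpsvh".

jolpsvh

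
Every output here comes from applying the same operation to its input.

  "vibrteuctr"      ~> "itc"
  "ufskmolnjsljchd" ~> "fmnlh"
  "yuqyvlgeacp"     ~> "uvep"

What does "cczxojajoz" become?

coj

The rule is to keep one character in every 3, starting at position 2 (positions 2nd, 5th, 8th, ...).
For "cczxojajoz" the result is "coj".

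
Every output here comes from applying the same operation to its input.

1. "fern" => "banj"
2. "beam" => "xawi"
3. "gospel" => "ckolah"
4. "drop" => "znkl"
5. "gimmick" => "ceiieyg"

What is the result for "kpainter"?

Rule — shift every letter 4 places backward in the alphabet (wrapping around).
For "kpainter" the result is "glwejpan".

glwejpan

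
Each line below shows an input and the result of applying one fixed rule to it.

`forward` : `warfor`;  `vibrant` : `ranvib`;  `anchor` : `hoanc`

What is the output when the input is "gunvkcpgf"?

Each output is the input with this applied: delete the last character, then move the first 3 characters to the end (rotate left by 3).
Starting from "gunvkcpgf": after the first operation, "gunvkcpg"; after the second, "vkcpggun".

vkcpggun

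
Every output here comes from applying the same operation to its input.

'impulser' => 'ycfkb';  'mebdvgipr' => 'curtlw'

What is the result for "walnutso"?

In each case the input is transformed by: delete the last 3 characters, then shift every letter 10 places backward in the alphabet (wrapping around).
"walnutso" → "walnu" → "mqbdk".

mqbdk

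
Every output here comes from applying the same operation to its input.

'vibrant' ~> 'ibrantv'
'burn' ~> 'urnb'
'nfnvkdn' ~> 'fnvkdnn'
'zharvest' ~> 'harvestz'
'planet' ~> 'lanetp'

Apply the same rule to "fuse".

usef

Each output is the input with this applied: move the first character to the end.
So "fuse" becomes "usef".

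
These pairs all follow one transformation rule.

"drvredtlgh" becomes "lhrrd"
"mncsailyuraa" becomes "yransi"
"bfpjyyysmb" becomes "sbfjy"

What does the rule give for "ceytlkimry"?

myetk

The rule is to keep every other character starting from the second (positions 2nd, 4th, 6th, ...), then move the first 3 characters to the end (rotate left by 3).
Applying that to "ceytlkimry" gives "myetk".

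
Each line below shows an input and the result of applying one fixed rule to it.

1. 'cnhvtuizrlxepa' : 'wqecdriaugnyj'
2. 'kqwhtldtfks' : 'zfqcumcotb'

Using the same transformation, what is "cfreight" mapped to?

Each output is the input with this applied: delete the first character, then shift every letter 9 places forward in the alphabet (wrapping around).
Applying both steps to "cfreight": "freight", then "oanrpqc".
(Check on "kqwhtldtfks": → "qwhtldtfks" → "zfqcumcotb" ✓)

oanrpqc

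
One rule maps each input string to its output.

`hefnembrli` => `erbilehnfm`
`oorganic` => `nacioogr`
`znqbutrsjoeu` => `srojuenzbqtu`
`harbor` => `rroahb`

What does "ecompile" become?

The rule is to swap each adjacent pair of characters (1↔2, 3↔4, ...), then swap the front and back halves of the string.
Working it through for "ecompile": intermediate "cemoipel", final "ipelcemo".

ipelcemo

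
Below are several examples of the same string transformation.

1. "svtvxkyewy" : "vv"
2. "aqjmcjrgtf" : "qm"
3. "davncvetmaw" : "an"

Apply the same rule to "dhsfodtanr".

hf

Looking at the pairs, the operation is to keep every other character starting from the second (positions 2nd, 4th, 6th, ...), then delete the last 3 characters.
Working it through for "dhsfodtanr": intermediate "hfdar", final "hf".
(Check on "aqjmcjrgtf": → "qmjgf" → "qm" ✓)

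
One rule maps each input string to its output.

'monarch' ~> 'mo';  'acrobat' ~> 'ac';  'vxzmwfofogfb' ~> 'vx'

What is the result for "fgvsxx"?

Rule — keep only the first 2 characters.
So "fgvsxx" becomes "fg".

fg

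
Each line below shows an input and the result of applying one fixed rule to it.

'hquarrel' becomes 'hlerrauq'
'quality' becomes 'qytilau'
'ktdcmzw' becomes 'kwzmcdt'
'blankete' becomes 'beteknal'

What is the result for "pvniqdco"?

pocdqinv

Looking at the pairs, the operation is to move the first character to the end, then reverse the string.
On "pvniqdco": the first step gives "vniqdcop", and the second then gives "pocdqinv".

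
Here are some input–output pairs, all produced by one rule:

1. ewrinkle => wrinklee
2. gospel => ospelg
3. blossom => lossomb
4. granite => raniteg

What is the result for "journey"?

ourneyj

Each output is the input with this applied: move the first character to the end.
For "journey" the result is "ourneyj".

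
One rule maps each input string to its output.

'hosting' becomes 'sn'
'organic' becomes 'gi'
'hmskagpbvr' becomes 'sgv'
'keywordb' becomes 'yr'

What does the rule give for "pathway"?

Looking at the pairs, the operation is to keep one character in every 3, starting at position 3 (positions 3rd, 6th, 9th, ...).
Applying that to "pathway" gives "ta".

ta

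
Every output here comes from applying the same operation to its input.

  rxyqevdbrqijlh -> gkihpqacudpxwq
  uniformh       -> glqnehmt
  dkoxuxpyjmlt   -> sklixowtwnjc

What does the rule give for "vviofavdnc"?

bmcuzenhuu

What's happening: shift every letter 1 place backward in the alphabet (wrapping around), then reverse the string.
Working it through for "vviofavdnc": intermediate "uuhnezucmb", final "bmcuzenhuu".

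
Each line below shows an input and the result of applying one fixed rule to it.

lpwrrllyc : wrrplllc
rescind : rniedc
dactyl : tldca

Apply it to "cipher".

pihec

The rule is to sort the characters into reverse alphabetical order, then delete the first character.
Working it through for "cipher": intermediate "rpihec", final "pihec".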